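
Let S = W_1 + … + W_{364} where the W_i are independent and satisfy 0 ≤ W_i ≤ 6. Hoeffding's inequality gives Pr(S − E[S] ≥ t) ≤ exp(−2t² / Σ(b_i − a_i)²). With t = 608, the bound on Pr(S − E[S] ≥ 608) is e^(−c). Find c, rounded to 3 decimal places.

Σ(b_i − a_i)² = 364·(6)² = 13104.
c = 2t²/13104 = 2·608²/13104 = 56.4200.

56.420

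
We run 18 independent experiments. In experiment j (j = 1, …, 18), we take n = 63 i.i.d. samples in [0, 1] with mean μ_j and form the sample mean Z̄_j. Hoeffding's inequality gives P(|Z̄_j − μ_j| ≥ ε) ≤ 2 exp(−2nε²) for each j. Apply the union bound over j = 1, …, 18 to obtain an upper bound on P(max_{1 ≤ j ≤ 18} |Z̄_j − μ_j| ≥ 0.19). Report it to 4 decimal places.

0.3810

Per-experiment Hoeffding bound: 2·exp(−2·63·0.19²) = 2·exp(−4.54860) = 0.021164.
Union bound over 18 events: 18·0.021164 = 0.38095.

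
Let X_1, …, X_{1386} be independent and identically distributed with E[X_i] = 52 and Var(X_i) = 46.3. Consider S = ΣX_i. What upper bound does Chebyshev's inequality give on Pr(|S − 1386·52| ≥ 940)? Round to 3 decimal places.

0.073

Var(S) = n·Var(X_i) = 1386·46.3 = 64171.8.
Chebyshev: Pr(|S − 1386·52| ≥ 940) ≤ Var(S)/940² = 64171.8/883600 = 0.0726.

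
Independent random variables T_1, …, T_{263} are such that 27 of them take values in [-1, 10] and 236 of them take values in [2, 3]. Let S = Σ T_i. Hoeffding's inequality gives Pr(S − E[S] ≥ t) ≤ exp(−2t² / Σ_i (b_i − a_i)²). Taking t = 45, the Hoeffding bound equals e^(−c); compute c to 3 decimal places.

1.156

Σ(b_i − a_i)² = 27·11² + 236·1² = 3503.
c = 2t² / 3503 = 2·45² / 3503 = 1.1562.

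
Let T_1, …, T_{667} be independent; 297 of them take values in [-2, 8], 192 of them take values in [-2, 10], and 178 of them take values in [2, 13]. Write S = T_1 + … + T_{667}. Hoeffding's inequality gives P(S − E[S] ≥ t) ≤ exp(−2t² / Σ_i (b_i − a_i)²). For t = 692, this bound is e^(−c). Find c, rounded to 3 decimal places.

12.141

Σ(b_i − a_i)² = 297·10² + 192·12² + 178·11² = 78886.
c = 2t² / 78886 = 2·692² / 78886 = 12.1407.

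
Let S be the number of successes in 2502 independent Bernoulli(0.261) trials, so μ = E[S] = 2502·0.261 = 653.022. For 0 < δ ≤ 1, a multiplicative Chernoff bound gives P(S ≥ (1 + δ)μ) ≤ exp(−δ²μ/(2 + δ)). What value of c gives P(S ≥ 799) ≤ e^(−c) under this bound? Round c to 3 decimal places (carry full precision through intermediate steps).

14.676

Write 799 = (1 + δ)μ, so δ = 799/653.022 − 1 = 0.2235422…
Then the exponent is δ²μ/(2 + δ) = (799 − μ)² / (μ·(2 + δ)) = 14.675795.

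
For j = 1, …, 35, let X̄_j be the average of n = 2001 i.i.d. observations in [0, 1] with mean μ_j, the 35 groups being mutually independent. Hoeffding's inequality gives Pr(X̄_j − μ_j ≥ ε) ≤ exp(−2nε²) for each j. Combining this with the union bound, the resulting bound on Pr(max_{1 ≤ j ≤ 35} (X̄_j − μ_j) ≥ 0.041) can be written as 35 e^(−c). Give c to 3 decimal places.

6.727

Union bound over the 35 events: Pr(max_{1 ≤ j ≤ 35} (X̄_j − μ_j) ≥ 0.041) ≤ 35·exp(−2nε²) = 35 exp(−2·2001·0.041²).
So c = 2·2001·0.041² = 6.7274.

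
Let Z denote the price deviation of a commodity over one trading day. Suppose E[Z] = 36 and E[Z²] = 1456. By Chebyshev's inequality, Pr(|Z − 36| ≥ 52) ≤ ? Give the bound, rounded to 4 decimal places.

0.0592

Var(Z) = E[Z²] − (E[Z])² = 1456 − 1296 = 160.
Chebyshev's inequality: Pr(|Z − μ| ≥ t) ≤ Var(Z)/t² = 160/2704 = 0.0592.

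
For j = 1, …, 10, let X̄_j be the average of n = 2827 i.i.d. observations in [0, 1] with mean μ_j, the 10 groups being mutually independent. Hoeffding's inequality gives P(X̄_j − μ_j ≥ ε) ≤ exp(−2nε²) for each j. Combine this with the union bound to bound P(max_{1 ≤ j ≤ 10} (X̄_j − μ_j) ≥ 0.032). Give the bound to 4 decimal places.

Per-experiment Hoeffding bound: exp(−2·2827·0.032²) = exp(−5.78970) = 0.0030589.
Union bound over 10 events: 10·0.0030589 = 0.03059.

0.0306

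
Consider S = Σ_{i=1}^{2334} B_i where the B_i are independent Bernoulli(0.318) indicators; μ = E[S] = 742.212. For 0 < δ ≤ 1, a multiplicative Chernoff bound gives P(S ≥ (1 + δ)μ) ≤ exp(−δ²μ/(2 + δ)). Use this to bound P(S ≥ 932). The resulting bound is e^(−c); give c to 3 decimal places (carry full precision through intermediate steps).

21.514

Write 932 = (1 + δ)μ, so δ = 932/742.212 − 1 = 0.2557059…
Then the exponent is δ²μ/(2 + δ) = (932 − μ)² / (μ·(2 + δ)) = 21.514291.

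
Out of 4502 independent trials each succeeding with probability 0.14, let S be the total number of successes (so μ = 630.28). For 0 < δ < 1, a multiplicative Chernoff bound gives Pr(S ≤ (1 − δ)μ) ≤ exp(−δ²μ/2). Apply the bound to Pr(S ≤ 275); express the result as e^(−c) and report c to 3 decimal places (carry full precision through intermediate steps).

Write 275 = (1 − δ)μ, so δ = 1 − 275/630.28 = 0.563686…
Then the exponent is δ²μ/2 = (μ − 275)²/(2μ) = 100.133178.

100.133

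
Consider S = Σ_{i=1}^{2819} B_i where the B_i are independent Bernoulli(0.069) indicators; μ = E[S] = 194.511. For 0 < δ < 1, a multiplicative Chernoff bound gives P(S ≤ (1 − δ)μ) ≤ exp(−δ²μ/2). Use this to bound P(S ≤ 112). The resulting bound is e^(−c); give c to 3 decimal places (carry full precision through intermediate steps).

Write 112 = (1 − δ)μ, so δ = 1 − 112/194.511 = 0.4241971…
Then the exponent is δ²μ/2 = (μ − 112)²/(2μ) = 17.500463.

17.500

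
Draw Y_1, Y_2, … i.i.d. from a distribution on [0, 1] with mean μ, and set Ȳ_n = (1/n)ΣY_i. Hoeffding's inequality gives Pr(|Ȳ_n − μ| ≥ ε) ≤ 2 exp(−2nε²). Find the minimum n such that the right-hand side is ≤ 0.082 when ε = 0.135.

Require 2·exp(−2nε²) ≤ 0.082, i.e. 2nε² ≥ ln(2/0.082) = 3.194183.
So n ≥ 3.194183 / (2·0.135²) = 87.632.
The smallest integer n is 88.

88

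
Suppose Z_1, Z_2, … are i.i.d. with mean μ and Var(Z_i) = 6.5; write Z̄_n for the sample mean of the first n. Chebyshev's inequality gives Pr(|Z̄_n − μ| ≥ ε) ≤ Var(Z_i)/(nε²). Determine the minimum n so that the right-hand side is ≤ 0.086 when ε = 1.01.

75

Require 6.5/(n·1.01²) ≤ 0.086, i.e. n ≥ 6.5/(0.086·1.01²) = 74.092.
The smallest integer n is 75.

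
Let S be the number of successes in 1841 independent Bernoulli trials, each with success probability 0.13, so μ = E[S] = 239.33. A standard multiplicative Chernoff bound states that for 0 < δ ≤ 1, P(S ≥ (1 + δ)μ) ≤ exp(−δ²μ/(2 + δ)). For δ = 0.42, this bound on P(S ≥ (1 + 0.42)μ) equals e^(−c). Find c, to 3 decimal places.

c = δ²μ/(2 + δ) = 0.42²·239.33/(2 + 0.42) = 17.4454.

17.445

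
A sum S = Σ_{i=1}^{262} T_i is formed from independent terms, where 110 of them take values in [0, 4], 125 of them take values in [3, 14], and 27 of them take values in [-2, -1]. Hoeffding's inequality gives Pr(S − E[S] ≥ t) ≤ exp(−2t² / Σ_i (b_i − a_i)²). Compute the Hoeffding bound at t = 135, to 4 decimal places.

0.1159

Σ(b_i − a_i)² = 110·4² + 125·11² + 27·1² = 16912.
Exponent = 2·135² / 16912 = 2.15527.
Bound = exp(−2.15527) = 0.11587.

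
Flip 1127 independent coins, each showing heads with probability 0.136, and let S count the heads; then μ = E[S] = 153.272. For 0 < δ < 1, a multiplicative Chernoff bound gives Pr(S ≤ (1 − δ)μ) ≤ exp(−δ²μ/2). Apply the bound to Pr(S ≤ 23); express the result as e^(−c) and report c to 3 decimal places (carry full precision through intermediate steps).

55.362

Write 23 = (1 − δ)μ, so δ = 1 − 23/153.272 = 0.84994…
Then the exponent is δ²μ/2 = (μ − 23)²/(2μ) = 55.361690.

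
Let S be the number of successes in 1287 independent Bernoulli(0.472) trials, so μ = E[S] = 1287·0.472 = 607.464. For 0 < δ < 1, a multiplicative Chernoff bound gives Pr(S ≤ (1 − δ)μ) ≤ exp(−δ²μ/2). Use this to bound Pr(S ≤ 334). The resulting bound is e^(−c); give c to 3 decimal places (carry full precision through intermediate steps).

61.553

Write 334 = (1 − δ)μ, so δ = 1 − 334/607.464 = 0.4501732…
Then the exponent is δ²μ/2 = (μ − 334)²/(2μ) = 61.553079.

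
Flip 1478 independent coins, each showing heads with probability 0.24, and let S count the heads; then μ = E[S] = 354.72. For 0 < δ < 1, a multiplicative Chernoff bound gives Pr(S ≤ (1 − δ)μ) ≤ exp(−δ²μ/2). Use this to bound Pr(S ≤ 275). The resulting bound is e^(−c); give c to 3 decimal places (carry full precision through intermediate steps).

8.958

Write 275 = (1 − δ)μ, so δ = 1 − 275/354.72 = 0.2247406…
Then the exponent is δ²μ/2 = (μ − 275)²/(2μ) = 8.958162.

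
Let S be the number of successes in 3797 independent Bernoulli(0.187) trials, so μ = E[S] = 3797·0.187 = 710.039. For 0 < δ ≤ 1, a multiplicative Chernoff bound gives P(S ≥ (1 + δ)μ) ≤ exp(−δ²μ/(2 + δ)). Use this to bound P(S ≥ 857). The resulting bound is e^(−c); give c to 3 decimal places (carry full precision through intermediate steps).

Write 857 = (1 + δ)μ, so δ = 857/710.039 − 1 = 0.206976…
Then the exponent is δ²μ/(2 + δ) = (857 − μ)² / (μ·(2 + δ)) = 13.782385.

13.782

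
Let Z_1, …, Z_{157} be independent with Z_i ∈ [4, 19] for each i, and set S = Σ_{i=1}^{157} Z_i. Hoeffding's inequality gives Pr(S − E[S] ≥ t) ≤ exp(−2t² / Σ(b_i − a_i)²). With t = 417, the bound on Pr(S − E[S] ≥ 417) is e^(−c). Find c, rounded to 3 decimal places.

9.845

Σ(b_i − a_i)² = 157·(15)² = 35325.
c = 2t²/35325 = 2·417²/35325 = 9.8451.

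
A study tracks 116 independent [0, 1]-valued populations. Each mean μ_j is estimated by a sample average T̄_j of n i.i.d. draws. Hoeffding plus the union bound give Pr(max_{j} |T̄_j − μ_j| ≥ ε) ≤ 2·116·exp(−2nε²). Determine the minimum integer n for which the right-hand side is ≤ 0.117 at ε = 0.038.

Need 2·116·exp(−2nε²) ≤ 0.117, i.e. exp(−2nε²) ≤ 0.117/232.
So 2nε² ≥ ln(232/0.117) = 7.592319.
Hence n ≥ 7.592319/(2·0.038²) = 2628.919.
The smallest integer n is 2629.

2629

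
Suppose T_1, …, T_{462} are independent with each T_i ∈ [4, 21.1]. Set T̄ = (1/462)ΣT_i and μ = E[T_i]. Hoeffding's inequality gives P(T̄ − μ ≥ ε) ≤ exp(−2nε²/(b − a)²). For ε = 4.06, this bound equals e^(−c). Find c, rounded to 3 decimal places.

c = 2nε²/(b − a)² = 2·462·4.06² / 17.1² = 52.0873.

52.087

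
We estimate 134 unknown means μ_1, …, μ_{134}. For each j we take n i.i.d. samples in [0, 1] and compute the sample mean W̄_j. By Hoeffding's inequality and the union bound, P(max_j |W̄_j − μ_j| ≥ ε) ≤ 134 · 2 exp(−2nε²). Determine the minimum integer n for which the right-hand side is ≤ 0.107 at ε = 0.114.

Need 2·134·exp(−2nε²) ≤ 0.107, i.e. exp(−2nε²) ≤ 0.107/268.
So 2nε² ≥ ln(268/0.107) = 7.825913.
Hence n ≥ 7.825913/(2·0.114²) = 301.089.
The smallest integer n is 302.

302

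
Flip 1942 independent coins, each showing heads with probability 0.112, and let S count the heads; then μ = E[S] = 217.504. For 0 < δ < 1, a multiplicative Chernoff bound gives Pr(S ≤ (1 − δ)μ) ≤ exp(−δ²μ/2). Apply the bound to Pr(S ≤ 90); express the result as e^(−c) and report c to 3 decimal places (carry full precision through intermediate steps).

37.372

Write 90 = (1 − δ)μ, so δ = 1 − 90/217.504 = 0.5862145…
Then the exponent is δ²μ/2 = (μ − 90)²/(2μ) = 37.372347.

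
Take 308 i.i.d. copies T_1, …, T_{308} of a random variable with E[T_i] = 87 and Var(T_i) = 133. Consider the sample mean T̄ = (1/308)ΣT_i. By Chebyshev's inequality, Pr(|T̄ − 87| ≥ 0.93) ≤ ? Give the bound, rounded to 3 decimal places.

Var(T̄) = Var(T_i)/n = 133/308 = 0.43182.
Chebyshev: Pr(|T̄ − 87| ≥ 0.93) ≤ Var(T̄)/(0.93)² = 133/(308·0.93²) = 0.4993.

0.499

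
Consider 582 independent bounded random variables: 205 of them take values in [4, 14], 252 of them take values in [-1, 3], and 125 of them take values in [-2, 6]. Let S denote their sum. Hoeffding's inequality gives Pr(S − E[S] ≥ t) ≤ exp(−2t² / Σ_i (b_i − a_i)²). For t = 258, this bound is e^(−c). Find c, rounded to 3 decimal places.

Σ(b_i − a_i)² = 205·10² + 252·4² + 125·8² = 32532.
c = 2t² / 32532 = 2·258² / 32532 = 4.0922.

4.092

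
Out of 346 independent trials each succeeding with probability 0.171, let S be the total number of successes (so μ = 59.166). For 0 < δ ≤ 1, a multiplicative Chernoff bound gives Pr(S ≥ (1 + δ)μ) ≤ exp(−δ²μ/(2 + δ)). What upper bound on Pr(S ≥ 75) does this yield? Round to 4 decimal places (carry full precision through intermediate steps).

0.1543

Write 75 = (1 + δ)μ, so δ = 75/59.166 − 1 = 0.2676199…
Then the exponent is δ²μ/(2 + δ) = (75 − μ)² / (μ·(2 + δ)) = 1.868697.
Bound = exp(−1.868697) = 0.15432.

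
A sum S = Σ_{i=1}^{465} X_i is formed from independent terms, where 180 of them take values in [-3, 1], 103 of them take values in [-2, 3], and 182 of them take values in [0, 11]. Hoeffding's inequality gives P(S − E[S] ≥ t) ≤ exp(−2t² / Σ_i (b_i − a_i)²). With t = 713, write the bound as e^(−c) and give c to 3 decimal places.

37.003

Σ(b_i − a_i)² = 180·4² + 103·5² + 182·11² = 27477.
c = 2t² / 27477 = 2·713² / 27477 = 37.0032.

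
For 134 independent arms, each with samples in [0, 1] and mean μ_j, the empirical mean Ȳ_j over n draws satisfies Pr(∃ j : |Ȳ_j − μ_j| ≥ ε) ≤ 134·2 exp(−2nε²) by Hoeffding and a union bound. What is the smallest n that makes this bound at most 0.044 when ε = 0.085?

604

Need 2·134·exp(−2nε²) ≤ 0.044, i.e. exp(−2nε²) ≤ 0.044/268.
So 2nε² ≥ ln(268/0.044) = 8.714553.
Hence n ≥ 8.714553/(2·0.085²) = 603.083.
The smallest integer n is 604.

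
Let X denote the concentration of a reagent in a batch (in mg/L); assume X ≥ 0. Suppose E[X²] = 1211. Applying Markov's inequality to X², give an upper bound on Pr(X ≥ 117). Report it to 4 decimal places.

0.0885

Since X ≥ 0, the event {X ≥ 117} is the same as {X² ≥ 13689}.
Markov's inequality applied to X² gives Pr(X² ≥ 13689) ≤ E[X²]/13689 = 1211/13689 = 0.0885.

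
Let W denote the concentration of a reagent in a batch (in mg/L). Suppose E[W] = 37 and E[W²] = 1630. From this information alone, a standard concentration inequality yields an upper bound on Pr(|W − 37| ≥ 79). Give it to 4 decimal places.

The first two moments determine the variance, so Chebyshev's inequality is the sharpest standard bound available.
Var(W) = E[W²] − (E[W])² = 1630 − 1369 = 261.
Chebyshev's inequality: Pr(|W − μ| ≥ t) ≤ Var(W)/t² = 261/6241 = 0.0418.

0.0418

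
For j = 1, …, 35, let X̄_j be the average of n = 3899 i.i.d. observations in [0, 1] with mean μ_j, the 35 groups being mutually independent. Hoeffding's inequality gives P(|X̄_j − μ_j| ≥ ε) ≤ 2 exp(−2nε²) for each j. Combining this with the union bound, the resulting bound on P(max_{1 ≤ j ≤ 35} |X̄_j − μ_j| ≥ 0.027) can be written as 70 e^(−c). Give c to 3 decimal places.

Union bound over the 35 events: P(max_{1 ≤ j ≤ 35} |X̄_j − μ_j| ≥ 0.027) ≤ 35·2·exp(−2nε²) = 70 exp(−2·3899·0.027²).
So c = 2·3899·0.027² = 5.6847.

5.685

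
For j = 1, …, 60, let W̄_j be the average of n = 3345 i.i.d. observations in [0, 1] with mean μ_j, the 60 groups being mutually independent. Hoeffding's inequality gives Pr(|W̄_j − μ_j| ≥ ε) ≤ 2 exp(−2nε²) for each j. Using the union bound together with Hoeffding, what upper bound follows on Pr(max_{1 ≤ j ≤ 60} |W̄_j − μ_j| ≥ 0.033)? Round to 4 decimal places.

0.0823

Per-experiment Hoeffding bound: 2·exp(−2·3345·0.033²) = 2·exp(−7.28541) = 0.0013709.
Union bound over 60 events: 60·0.0013709 = 0.08226.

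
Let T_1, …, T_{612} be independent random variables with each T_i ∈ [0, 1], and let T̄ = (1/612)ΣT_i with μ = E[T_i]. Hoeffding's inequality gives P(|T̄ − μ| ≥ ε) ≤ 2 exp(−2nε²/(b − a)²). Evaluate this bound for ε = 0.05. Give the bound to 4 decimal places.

Exponent: 2nε²/(b − a)² = 2·612·0.05² / 1² = 3.06000.
Bound = 2·exp(−3.06000) = 0.09378.

0.0938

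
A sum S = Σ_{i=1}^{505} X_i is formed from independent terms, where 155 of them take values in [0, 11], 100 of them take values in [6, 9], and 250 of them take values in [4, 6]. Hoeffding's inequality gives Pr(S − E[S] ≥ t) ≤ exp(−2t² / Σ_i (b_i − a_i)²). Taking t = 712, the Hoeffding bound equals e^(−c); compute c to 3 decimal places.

Σ(b_i − a_i)² = 155·11² + 100·3² + 250·2² = 20655.
c = 2t² / 20655 = 2·712² / 20655 = 49.0868.

49.087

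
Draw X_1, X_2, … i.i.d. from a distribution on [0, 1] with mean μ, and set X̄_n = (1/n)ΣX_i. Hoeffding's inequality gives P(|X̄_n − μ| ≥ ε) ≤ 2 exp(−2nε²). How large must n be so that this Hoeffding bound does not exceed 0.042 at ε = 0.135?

106

Require 2·exp(−2nε²) ≤ 0.042, i.e. 2nε² ≥ ln(2/0.042) = 3.863233.
So n ≥ 3.863233 / (2·0.135²) = 105.987.
The smallest integer n is 106.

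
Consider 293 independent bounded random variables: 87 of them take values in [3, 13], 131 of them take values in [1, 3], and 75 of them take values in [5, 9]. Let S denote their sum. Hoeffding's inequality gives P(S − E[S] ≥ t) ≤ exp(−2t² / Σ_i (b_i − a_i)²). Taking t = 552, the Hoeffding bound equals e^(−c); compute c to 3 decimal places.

Σ(b_i − a_i)² = 87·10² + 131·2² + 75·4² = 10424.
c = 2t² / 10424 = 2·552² / 10424 = 58.4620.

58.462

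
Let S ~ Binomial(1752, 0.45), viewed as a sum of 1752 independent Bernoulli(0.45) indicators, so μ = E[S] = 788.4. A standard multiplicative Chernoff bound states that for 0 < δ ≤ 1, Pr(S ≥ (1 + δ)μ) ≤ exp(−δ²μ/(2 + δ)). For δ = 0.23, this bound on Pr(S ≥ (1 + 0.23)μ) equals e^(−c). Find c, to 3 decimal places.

c = δ²μ/(2 + δ) = 0.23²·788.4/(2 + 0.23) = 18.7024.

18.702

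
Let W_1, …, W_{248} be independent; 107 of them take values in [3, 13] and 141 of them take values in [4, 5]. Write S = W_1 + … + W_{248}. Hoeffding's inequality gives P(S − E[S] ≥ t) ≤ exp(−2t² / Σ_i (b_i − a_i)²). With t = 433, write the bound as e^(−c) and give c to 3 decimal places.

Σ(b_i − a_i)² = 107·10² + 141·1² = 10841.
c = 2t² / 10841 = 2·433² / 10841 = 34.5889.

34.589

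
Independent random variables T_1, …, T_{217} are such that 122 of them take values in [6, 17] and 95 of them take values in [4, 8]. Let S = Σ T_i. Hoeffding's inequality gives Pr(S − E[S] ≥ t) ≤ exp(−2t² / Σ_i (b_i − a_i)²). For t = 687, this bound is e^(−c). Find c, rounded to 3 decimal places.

Σ(b_i − a_i)² = 122·11² + 95·4² = 16282.
c = 2t² / 16282 = 2·687² / 16282 = 57.9743.

57.974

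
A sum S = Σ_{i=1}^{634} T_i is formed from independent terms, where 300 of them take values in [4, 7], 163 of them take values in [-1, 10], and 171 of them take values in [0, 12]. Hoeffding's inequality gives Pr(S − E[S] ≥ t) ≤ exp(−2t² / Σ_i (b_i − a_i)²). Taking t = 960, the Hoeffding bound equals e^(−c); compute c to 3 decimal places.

Σ(b_i − a_i)² = 300·3² + 163·11² + 171·12² = 47047.
c = 2t² / 47047 = 2·960² / 47047 = 39.1778.

39.178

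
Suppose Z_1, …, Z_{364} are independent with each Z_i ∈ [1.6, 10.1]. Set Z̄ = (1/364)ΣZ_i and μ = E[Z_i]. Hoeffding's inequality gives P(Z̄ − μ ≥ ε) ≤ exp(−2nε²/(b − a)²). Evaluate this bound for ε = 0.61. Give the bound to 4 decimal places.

Exponent: 2nε²/(b − a)² = 2·364·0.61² / 8.5² = 3.74933.
Bound = exp(−3.74933) = 0.02353.

0.0235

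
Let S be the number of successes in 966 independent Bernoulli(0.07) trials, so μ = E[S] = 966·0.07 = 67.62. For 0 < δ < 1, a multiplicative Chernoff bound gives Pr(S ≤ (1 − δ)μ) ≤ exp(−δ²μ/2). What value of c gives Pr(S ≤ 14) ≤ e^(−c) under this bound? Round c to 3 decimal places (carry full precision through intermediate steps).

Write 14 = (1 − δ)μ, so δ = 1 − 14/67.62 = 0.7929607…
Then the exponent is δ²μ/2 = (μ − 14)²/(2μ) = 21.259275.

21.259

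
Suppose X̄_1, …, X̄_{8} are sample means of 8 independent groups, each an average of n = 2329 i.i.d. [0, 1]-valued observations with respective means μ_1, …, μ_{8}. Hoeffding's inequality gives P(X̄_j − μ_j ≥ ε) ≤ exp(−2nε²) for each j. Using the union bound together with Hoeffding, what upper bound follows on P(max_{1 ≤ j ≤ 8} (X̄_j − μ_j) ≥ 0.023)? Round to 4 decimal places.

Per-experiment Hoeffding bound: exp(−2·2329·0.023²) = exp(−2.46408) = 0.085087.
Union bound over 8 events: 8·0.085087 = 0.68070.

0.6807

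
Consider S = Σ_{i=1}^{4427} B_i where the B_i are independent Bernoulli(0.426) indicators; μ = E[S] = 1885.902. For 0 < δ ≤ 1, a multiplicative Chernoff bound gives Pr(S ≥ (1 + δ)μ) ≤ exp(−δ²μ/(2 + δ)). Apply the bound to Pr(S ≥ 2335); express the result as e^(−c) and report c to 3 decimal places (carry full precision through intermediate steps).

Write 2335 = (1 + δ)μ, so δ = 2335/1885.902 − 1 = 0.2381343…
Then the exponent is δ²μ/(2 + δ) = (2335 − μ)² / (μ·(2 + δ)) = 47.783392.

47.783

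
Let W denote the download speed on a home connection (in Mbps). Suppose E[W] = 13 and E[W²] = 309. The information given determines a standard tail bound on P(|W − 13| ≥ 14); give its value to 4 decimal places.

The first two moments determine the variance, so Chebyshev's inequality is the sharpest standard bound available.
Var(W) = E[W²] − (E[W])² = 309 − 169 = 140.
Chebyshev's inequality: P(|W − μ| ≥ t) ≤ Var(W)/t² = 140/196 = 0.7143.

0.7143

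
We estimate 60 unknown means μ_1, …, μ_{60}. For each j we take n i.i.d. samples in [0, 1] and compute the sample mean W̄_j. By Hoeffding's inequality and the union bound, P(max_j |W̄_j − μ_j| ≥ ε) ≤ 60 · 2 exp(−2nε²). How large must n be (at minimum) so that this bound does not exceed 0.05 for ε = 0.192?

106

Need 2·60·exp(−2nε²) ≤ 0.05, i.e. exp(−2nε²) ≤ 0.05/120.
So 2nε² ≥ ln(120/0.05) = 7.783224.
Hence n ≥ 7.783224/(2·0.192²) = 105.567.
The smallest integer n is 106.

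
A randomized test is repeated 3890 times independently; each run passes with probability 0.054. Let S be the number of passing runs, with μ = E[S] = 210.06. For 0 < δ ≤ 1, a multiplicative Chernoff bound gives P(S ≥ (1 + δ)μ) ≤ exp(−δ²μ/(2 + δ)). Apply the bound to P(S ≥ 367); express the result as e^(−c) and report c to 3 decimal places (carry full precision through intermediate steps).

Write 367 = (1 + δ)μ, so δ = 367/210.06 − 1 = 0.7471199…
Then the exponent is δ²μ/(2 + δ) = (367 − μ)² / (μ·(2 + δ)) = 42.682154.

42.682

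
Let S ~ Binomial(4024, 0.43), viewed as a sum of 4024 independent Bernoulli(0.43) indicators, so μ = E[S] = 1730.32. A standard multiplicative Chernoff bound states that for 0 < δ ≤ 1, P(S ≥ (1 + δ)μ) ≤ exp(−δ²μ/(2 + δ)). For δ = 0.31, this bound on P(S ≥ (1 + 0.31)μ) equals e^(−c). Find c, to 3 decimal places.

c = δ²μ/(2 + δ) = 0.31²·1730.32/(2 + 0.31) = 71.9843.

71.984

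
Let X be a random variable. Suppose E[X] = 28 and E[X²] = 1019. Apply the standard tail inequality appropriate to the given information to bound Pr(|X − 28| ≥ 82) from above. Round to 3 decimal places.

The first two moments determine the variance, so Chebyshev's inequality is the sharpest standard bound available.
Var(X) = E[X²] − (E[X])² = 1019 − 784 = 235.
Chebyshev's inequality: Pr(|X − μ| ≥ t) ≤ Var(X)/t² = 235/6724 = 0.0349.

0.035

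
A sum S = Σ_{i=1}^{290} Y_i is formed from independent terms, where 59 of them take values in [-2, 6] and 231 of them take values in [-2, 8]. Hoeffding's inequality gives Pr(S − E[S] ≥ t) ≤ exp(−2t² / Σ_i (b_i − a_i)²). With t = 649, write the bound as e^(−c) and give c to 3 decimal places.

31.344

Σ(b_i − a_i)² = 59·8² + 231·10² = 26876.
c = 2t² / 26876 = 2·649² / 26876 = 31.3440.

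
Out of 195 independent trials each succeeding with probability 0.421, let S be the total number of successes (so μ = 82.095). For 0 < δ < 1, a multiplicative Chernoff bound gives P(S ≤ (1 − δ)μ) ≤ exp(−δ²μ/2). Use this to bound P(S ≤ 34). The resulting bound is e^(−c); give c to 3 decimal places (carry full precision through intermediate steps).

Write 34 = (1 − δ)μ, so δ = 1 − 34/82.095 = 0.5858457…
Then the exponent is δ²μ/2 = (μ − 34)²/(2μ) = 14.088124.

14.088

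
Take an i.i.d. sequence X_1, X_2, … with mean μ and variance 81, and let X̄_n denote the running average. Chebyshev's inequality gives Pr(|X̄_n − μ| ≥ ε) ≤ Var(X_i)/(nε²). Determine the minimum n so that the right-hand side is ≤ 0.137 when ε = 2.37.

Require 81/(n·2.37²) ≤ 0.137, i.e. n ≥ 81/(0.137·2.37²) = 105.261.
The smallest integer n is 106.

106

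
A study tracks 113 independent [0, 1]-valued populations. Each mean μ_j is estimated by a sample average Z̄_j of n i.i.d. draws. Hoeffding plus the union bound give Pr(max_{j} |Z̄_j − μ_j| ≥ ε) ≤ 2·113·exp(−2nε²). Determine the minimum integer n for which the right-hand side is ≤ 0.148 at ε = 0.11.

Need 2·113·exp(−2nε²) ≤ 0.148, i.e. exp(−2nε²) ≤ 0.148/226.
So 2nε² ≥ ln(226/0.148) = 7.331078.
Hence n ≥ 7.331078/(2·0.11²) = 302.937.
The smallest integer n is 303.

303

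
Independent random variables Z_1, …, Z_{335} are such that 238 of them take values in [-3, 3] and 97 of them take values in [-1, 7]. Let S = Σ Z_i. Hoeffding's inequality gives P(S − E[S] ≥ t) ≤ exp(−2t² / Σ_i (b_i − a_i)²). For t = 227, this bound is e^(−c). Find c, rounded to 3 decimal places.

6.975

Σ(b_i − a_i)² = 238·6² + 97·8² = 14776.
c = 2t² / 14776 = 2·227² / 14776 = 6.9747.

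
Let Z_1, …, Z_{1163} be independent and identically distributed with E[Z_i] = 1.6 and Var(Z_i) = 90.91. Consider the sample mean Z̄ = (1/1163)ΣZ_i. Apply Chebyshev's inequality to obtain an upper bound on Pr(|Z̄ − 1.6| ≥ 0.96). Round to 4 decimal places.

Var(Z̄) = Var(Z_i)/n = 90.91/1163 = 0.078169.
Chebyshev: Pr(|Z̄ − 1.6| ≥ 0.96) ≤ Var(Z̄)/(0.96)² = 90.91/(1163·0.96²) = 0.0848.

0.0848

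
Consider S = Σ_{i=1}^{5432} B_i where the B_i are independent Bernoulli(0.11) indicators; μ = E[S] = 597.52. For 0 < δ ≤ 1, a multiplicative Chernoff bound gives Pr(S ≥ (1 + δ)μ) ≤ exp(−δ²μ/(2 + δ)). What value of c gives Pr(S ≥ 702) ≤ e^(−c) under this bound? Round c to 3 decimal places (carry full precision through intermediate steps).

8.400

Write 702 = (1 + δ)μ, so δ = 702/597.52 − 1 = 0.1748561…
Then the exponent is δ²μ/(2 + δ) = (702 − μ)² / (μ·(2 + δ)) = 8.400079.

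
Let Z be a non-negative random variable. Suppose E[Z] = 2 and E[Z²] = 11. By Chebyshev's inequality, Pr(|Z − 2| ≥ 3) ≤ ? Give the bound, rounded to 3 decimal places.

0.778

Var(Z) = E[Z²] − (E[Z])² = 11 − 4 = 7.
Chebyshev's inequality: Pr(|Z − μ| ≥ t) ≤ Var(Z)/t² = 7/9 = 0.7778.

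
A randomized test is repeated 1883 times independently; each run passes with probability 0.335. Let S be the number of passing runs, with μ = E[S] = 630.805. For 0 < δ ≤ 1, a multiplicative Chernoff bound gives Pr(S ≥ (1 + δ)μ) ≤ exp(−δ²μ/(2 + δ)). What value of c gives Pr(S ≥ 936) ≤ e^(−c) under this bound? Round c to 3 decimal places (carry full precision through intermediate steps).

59.448

Write 936 = (1 + δ)μ, so δ = 936/630.805 − 1 = 0.4838183…
Then the exponent is δ²μ/(2 + δ) = (936 − μ)² / (μ·(2 + δ)) = 59.448360.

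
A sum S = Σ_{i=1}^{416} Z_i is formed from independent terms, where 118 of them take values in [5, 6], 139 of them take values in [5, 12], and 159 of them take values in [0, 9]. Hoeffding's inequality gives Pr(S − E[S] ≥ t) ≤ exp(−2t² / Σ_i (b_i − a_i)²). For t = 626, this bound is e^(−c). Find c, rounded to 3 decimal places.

39.567

Σ(b_i − a_i)² = 118·1² + 139·7² + 159·9² = 19808.
c = 2t² / 19808 = 2·626² / 19808 = 39.5674.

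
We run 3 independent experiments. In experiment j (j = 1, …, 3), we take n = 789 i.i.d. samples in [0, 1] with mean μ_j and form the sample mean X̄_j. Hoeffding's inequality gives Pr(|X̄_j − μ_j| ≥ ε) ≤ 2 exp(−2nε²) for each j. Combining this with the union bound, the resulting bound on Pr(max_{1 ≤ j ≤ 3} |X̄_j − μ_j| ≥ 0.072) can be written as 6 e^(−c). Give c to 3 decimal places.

Union bound over the 3 events: Pr(max_{1 ≤ j ≤ 3} |X̄_j − μ_j| ≥ 0.072) ≤ 3·2·exp(−2nε²) = 6 exp(−2·789·0.072²).
So c = 2·789·0.072² = 8.1804.

8.180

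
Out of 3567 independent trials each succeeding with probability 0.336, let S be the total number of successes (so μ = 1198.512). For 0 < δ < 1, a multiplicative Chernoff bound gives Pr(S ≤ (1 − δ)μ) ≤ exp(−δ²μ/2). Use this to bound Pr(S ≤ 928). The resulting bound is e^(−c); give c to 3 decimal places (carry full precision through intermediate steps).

30.528

Write 928 = (1 − δ)μ, so δ = 1 − 928/1198.512 = 0.2257065…
Then the exponent is δ²μ/2 = (μ − 928)²/(2μ) = 30.528164.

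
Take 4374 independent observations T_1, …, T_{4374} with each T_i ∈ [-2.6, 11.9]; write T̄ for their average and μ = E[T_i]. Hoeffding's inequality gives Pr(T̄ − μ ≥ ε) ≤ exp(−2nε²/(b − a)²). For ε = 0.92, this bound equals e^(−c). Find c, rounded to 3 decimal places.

c = 2nε²/(b − a)² = 2·4374·0.92² / 14.5² = 35.2167.

35.217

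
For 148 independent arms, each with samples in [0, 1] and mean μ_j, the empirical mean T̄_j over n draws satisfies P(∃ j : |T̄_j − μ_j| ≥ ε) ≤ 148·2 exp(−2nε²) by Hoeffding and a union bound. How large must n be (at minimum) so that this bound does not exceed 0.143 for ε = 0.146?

180

Need 2·148·exp(−2nε²) ≤ 0.143, i.e. exp(−2nε²) ≤ 0.143/296.
So 2nε² ≥ ln(296/0.143) = 7.635270.
Hence n ≥ 7.635270/(2·0.146²) = 179.097.
The smallest integer n is 180.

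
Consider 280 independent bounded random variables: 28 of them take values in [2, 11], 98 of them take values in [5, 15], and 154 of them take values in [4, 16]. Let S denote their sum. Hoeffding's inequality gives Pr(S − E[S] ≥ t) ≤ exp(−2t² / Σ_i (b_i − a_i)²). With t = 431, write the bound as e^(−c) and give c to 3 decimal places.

10.849

Σ(b_i − a_i)² = 28·9² + 98·10² + 154·12² = 34244.
c = 2t² / 34244 = 2·431² / 34244 = 10.8493.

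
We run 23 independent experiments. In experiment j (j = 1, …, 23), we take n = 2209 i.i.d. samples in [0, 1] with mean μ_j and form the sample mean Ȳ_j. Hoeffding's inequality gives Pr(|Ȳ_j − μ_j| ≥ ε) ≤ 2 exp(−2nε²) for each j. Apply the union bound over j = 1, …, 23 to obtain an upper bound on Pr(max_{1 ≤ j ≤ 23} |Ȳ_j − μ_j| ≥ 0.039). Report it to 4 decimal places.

0.0555

Per-experiment Hoeffding bound: 2·exp(−2·2209·0.039²) = 2·exp(−6.71978) = 0.0024136.
Union bound over 23 events: 23·0.0024136 = 0.05551.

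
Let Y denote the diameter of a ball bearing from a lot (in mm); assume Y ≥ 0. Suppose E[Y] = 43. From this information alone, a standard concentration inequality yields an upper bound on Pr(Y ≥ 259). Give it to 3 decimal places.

0.166

Only the mean of a non-negative variable is known, so Markov's inequality is the applicable tail bound.
Markov's inequality: for a non-negative random variable, Pr(Y ≥ a) ≤ E[Y]/a.
Here E[Y] = 43 and a = 259, so the bound is 43/259 = 0.1660.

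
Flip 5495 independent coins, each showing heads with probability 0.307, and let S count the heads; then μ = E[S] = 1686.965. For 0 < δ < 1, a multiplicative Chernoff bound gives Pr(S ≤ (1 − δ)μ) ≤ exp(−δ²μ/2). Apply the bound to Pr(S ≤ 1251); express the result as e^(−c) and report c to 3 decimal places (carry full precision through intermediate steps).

Write 1251 = (1 − δ)μ, so δ = 1 − 1251/1686.965 = 0.2584316…
Then the exponent is δ²μ/2 = (μ − 1251)²/(2μ) = 56.333558.

56.334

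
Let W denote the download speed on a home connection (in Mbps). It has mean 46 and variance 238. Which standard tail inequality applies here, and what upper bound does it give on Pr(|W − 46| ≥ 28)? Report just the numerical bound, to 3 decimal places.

0.304

Mean and variance are known, so Chebyshev's inequality applies.
Chebyshev: Pr(|W − μ| ≥ t) ≤ Var(W)/t².
Bound = 238 / 784 = 0.3036.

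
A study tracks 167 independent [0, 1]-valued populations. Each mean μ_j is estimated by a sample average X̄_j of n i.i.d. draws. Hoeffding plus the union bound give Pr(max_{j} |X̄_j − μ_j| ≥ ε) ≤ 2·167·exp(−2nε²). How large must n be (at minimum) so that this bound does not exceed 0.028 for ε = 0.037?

Need 2·167·exp(−2nε²) ≤ 0.028, i.e. exp(−2nε²) ≤ 0.028/334.
So 2nε² ≥ ln(334/0.028) = 9.386692.
Hence n ≥ 9.386692/(2·0.037²) = 3428.302.
The smallest integer n is 3429.

3429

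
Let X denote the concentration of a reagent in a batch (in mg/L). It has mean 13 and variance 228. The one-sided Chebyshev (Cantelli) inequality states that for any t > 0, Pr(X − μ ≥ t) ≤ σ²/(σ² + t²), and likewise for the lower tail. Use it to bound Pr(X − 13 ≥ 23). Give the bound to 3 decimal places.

0.301

Here σ² = 228 and t = 23, so σ² + t² = 757.
Cantelli's bound: 228/757 = 0.3012.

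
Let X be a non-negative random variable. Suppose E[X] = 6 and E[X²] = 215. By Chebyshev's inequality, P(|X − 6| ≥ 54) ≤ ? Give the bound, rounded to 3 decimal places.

Var(X) = E[X²] − (E[X])² = 215 − 36 = 179.
Chebyshev's inequality: P(|X − μ| ≥ t) ≤ Var(X)/t² = 179/2916 = 0.0614.

0.061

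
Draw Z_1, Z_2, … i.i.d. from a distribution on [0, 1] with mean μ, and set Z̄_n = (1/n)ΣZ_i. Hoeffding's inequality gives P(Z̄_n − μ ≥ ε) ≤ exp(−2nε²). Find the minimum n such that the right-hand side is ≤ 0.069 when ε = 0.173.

Require exp(−2nε²) ≤ 0.069, i.e. 2nε² ≥ ln(1/0.069) = 2.673649.
So n ≥ 2.673649 / (2·0.173²) = 44.667.
The smallest integer n is 45.

45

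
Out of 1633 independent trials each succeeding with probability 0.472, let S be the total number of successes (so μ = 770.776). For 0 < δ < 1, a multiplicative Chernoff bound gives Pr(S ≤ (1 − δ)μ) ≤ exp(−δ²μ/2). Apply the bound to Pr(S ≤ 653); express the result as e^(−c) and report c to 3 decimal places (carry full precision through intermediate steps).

Write 653 = (1 − δ)μ, so δ = 1 − 653/770.776 = 0.1528019…
Then the exponent is δ²μ/2 = (μ − 653)²/(2μ) = 8.998195.

8.998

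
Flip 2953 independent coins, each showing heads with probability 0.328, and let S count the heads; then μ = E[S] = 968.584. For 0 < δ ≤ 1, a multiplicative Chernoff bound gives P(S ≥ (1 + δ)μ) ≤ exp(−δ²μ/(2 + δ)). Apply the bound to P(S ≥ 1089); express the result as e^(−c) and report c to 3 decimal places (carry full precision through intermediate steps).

7.047

Write 1089 = (1 + δ)μ, so δ = 1089/968.584 − 1 = 0.1243217…
Then the exponent is δ²μ/(2 + δ) = (1089 − μ)² / (μ·(2 + δ)) = 7.047106.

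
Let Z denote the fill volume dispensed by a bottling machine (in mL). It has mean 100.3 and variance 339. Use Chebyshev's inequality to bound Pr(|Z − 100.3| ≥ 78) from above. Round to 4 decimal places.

0.0557

Chebyshev: Pr(|Z − μ| ≥ t) ≤ Var(Z)/t².
Bound = 339 / 6084 = 0.0557.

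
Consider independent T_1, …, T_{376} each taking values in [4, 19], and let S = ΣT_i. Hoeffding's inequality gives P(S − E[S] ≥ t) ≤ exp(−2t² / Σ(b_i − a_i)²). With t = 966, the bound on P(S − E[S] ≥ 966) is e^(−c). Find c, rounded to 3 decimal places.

Σ(b_i − a_i)² = 376·(15)² = 84600.
c = 2t²/84600 = 2·966²/84600 = 22.0604.

22.060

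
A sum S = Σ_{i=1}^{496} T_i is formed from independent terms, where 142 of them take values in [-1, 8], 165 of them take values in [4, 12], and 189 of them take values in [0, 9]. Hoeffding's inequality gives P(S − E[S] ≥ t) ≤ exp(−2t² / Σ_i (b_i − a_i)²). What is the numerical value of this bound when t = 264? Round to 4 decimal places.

Σ(b_i − a_i)² = 142·9² + 165·8² + 189·9² = 37371.
Exponent = 2·264² / 37371 = 3.72995.
Bound = exp(−3.72995) = 0.02399.

0.0240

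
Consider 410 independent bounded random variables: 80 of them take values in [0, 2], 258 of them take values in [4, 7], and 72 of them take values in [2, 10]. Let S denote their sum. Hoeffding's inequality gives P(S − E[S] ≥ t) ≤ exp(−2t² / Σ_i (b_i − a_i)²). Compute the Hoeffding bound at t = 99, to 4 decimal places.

Σ(b_i − a_i)² = 80·2² + 258·3² + 72·8² = 7250.
Exponent = 2·99² / 7250 = 2.70372.
Bound = exp(−2.70372) = 0.06696.

0.0670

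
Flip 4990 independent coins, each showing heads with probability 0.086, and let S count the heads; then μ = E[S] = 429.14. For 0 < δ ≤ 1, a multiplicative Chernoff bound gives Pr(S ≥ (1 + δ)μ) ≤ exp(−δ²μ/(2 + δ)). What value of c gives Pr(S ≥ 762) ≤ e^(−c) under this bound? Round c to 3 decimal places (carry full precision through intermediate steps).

93.017

Write 762 = (1 + δ)μ, so δ = 762/429.14 − 1 = 0.7756443…
Then the exponent is δ²μ/(2 + δ) = (762 − μ)² / (μ·(2 + δ)) = 93.016589.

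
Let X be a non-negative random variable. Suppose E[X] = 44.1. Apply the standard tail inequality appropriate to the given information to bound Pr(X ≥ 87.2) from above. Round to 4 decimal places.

Only the mean of a non-negative variable is known, so Markov's inequality is the applicable tail bound.
Markov's inequality: for a non-negative random variable, Pr(X ≥ a) ≤ E[X]/a.
Here E[X] = 44.1 and a = 87.2, so the bound is 44.1/87.2 = 0.5057.

0.5057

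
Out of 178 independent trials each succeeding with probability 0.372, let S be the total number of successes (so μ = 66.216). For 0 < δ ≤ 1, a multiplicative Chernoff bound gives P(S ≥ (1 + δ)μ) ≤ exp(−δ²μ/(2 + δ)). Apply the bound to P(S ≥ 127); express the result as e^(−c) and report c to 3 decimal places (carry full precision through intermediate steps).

19.122

Write 127 = (1 + δ)μ, so δ = 127/66.216 − 1 = 0.9179654…
Then the exponent is δ²μ/(2 + δ) = (127 − μ)² / (μ·(2 + δ)) = 19.122095.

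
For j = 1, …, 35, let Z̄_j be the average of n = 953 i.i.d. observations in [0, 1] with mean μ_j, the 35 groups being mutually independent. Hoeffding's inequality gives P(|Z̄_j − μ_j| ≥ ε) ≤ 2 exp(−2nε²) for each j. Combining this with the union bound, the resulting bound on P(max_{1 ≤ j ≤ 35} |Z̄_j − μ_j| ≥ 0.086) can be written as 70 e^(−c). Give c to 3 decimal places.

Union bound over the 35 events: P(max_{1 ≤ j ≤ 35} |Z̄_j − μ_j| ≥ 0.086) ≤ 35·2·exp(−2nε²) = 70 exp(−2·953·0.086²).
So c = 2·953·0.086² = 14.0968.

14.097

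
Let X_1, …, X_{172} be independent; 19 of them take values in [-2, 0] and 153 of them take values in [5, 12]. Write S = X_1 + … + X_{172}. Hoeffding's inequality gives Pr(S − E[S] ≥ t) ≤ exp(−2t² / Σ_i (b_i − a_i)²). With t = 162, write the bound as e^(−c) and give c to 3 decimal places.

6.931

Σ(b_i − a_i)² = 19·2² + 153·7² = 7573.
c = 2t² / 7573 = 2·162² / 7573 = 6.9309.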